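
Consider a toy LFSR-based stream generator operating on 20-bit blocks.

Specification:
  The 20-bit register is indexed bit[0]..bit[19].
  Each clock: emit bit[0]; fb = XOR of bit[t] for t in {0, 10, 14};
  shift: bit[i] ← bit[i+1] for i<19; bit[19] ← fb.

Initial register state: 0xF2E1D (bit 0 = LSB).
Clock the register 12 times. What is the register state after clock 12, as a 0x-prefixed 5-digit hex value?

reg_0 = 0xF2E1D
clock 1: out=1, reg = 0x7970E
clock 2: out=0, reg = 0xBCB87
clock 3: out=1, reg = 0x5E5C3
clock 4: out=1, reg = 0xAF2E1
clock 5: out=1, reg = 0x57970
clock 6: out=0, reg = 0xABCB8
clock 7: out=0, reg = 0xD5E5C
clock 8: out=0, reg = 0x6AF2E
clock 9: out=0, reg = 0xB5797
clock 10: out=1, reg = 0xDABCB
clock 11: out=1, reg = 0xED5E5
clock 12: out=1, reg = 0xF6AF2

0xF6AF2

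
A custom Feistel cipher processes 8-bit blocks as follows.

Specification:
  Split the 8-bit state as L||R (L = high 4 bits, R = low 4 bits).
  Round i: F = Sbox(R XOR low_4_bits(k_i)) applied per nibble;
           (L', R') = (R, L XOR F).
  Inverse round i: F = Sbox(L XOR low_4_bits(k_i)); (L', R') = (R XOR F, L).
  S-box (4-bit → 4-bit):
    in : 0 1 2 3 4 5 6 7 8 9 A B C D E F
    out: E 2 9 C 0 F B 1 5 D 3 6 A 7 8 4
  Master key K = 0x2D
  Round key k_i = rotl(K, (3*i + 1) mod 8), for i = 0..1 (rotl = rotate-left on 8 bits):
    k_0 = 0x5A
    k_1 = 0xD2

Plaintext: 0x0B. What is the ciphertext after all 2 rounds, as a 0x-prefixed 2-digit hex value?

0x25

s_0 = plaintext = 0x0B
s_1 = Round(s_0, k_0) = 0xB2
s_2 = Round(s_1, k_1) = 0x25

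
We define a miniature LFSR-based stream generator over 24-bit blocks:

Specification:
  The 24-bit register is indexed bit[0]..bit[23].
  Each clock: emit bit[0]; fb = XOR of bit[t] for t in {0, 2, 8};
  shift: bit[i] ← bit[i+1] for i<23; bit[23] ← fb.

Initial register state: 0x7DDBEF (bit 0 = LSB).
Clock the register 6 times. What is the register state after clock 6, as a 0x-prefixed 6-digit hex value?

0x3DF76F

reg_0 = 0x7DDBEF
clock 1: out=1, reg = 0xBEEDF7
clock 2: out=1, reg = 0xDF76FB
clock 3: out=1, reg = 0xEFBB7D
clock 4: out=1, reg = 0xF7DDBE
clock 5: out=0, reg = 0x7BEEDF
clock 6: out=1, reg = 0x3DF76F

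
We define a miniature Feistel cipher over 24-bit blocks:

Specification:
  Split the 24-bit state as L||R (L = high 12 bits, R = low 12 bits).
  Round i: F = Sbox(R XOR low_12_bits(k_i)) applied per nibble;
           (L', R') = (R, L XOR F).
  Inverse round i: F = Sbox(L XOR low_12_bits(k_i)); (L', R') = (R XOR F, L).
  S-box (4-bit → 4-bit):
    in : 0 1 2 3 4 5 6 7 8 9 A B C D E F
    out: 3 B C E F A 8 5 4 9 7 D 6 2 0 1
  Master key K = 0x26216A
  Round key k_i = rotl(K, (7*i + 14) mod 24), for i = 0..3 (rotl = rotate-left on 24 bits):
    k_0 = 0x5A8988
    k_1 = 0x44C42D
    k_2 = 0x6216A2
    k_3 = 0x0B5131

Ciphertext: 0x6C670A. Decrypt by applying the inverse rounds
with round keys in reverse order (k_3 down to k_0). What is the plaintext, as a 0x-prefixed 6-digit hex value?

0x0440F6

s_0 = ciphertext = 0x6C670A
s_1 = InvRound(s_0, k_3) = 0x21F6C6
s_2 = InvRound(s_1, k_2) = 0x91421F
s_3 = InvRound(s_2, k_1) = 0x0F6914
s_4 = InvRound(s_3, k_0) = 0x0440F6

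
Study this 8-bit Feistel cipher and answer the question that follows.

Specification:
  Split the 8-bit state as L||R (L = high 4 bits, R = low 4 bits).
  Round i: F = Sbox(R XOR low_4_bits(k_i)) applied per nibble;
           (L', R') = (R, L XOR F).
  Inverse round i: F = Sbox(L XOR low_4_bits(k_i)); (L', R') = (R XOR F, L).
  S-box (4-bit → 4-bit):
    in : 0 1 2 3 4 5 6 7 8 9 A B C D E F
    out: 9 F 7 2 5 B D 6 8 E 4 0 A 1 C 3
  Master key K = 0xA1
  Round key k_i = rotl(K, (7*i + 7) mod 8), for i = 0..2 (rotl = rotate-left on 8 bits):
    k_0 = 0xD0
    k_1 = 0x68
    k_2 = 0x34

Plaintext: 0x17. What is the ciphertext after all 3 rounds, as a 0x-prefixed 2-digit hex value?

0x4E

s_0 = plaintext = 0x17
s_1 = Round(s_0, k_0) = 0x77
s_2 = Round(s_1, k_1) = 0x74
s_3 = Round(s_2, k_2) = 0x4E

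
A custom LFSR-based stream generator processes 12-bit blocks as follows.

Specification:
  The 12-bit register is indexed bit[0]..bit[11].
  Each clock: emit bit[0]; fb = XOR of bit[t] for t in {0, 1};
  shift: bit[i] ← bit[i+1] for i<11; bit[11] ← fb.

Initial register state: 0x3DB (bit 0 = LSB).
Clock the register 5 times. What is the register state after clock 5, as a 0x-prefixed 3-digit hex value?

reg_0 = 0x3DB
clock 1: out=1, reg = 0x1ED
clock 2: out=1, reg = 0x8F6
clock 3: out=0, reg = 0xC7B
clock 4: out=1, reg = 0x63D
clock 5: out=1, reg = 0xB1E

0xB1E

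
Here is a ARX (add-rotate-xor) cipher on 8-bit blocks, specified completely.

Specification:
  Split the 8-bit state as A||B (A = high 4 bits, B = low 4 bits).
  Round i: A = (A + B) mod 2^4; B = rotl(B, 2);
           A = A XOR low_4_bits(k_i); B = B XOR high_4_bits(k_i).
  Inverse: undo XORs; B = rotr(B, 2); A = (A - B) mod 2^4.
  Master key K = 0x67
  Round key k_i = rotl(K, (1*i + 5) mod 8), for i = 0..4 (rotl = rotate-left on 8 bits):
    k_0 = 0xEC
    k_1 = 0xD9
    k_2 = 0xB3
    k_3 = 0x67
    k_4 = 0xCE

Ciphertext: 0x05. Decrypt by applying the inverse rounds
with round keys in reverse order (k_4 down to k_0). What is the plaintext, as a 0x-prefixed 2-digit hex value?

s_0 = ciphertext = 0x05
s_1 = InvRound(s_0, k_4) = 0x86
s_2 = InvRound(s_1, k_3) = 0xF0
s_3 = InvRound(s_2, k_2) = 0xEE
s_4 = InvRound(s_3, k_1) = 0xBC
s_5 = InvRound(s_4, k_0) = 0xF8

0xF8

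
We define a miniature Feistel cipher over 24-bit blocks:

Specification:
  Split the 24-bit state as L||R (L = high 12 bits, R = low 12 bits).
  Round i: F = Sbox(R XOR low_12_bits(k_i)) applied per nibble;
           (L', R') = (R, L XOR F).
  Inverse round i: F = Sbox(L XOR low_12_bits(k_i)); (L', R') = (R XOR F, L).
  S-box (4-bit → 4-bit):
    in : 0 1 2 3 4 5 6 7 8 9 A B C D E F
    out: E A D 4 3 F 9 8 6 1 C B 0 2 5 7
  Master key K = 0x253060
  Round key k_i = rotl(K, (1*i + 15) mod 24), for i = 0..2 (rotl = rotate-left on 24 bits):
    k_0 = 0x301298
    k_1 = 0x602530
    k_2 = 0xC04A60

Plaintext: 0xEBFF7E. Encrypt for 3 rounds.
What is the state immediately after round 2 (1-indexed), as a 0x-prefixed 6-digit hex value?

0xCE6E57

s_0 = plaintext = 0xEBFF7E
s_1 = Round(s_0, k_0) = 0xF7ECE6
s_2 = Round(s_1, k_1) = 0xCE6E57
s_3 = Round(s_2, k_2) = 0xE57FAE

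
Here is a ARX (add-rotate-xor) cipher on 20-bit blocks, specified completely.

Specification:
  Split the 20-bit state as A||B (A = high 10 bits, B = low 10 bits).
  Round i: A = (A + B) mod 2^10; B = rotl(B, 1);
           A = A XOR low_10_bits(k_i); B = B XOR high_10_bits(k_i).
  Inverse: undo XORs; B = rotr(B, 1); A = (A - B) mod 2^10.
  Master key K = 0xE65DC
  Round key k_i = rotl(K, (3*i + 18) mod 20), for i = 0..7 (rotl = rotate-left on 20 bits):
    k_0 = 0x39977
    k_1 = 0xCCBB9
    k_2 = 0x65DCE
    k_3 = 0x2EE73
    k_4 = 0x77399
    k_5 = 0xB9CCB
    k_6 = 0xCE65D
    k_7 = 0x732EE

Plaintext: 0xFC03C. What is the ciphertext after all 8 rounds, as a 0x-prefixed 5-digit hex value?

s_0 = plaintext = 0xFC03C
s_1 = Round(s_0, k_0) = 0x56C9E
s_2 = Round(s_1, k_1) = 0x9020E
s_3 = Round(s_2, k_2) = 0x6018A
s_4 = Round(s_3, k_3) = 0x5E7AF
s_5 = Round(s_4, k_4) = 0xAC683
s_6 = Round(s_5, k_5) = 0x7FFE0
s_7 = Round(s_6, k_6) = 0xE08F8
s_8 = Round(s_7, k_7) = 0xA503C

0xA503C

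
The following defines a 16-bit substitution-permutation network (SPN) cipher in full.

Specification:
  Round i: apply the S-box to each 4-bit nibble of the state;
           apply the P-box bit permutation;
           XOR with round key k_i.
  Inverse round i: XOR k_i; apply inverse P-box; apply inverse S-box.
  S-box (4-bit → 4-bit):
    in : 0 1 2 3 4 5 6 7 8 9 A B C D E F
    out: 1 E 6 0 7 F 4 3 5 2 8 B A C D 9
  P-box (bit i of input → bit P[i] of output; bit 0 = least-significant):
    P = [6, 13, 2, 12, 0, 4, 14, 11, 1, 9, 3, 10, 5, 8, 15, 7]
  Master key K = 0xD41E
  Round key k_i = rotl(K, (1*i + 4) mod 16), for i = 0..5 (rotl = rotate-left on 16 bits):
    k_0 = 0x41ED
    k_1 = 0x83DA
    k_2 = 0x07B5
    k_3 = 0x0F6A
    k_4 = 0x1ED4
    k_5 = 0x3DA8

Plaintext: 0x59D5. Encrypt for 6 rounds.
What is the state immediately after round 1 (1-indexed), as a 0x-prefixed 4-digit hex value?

s_0 = plaintext = 0x59D5
s_1 = Round(s_0, k_0) = 0xBA09
s_2 = Round(s_1, k_1) = 0xA67B
s_3 = Round(s_2, k_2) = 0x376C
s_4 = Round(s_3, k_3) = 0x7D68
s_5 = Round(s_4, k_4) = 0x5BB8
s_6 = Round(s_5, k_5) = 0xB25F

0xBA09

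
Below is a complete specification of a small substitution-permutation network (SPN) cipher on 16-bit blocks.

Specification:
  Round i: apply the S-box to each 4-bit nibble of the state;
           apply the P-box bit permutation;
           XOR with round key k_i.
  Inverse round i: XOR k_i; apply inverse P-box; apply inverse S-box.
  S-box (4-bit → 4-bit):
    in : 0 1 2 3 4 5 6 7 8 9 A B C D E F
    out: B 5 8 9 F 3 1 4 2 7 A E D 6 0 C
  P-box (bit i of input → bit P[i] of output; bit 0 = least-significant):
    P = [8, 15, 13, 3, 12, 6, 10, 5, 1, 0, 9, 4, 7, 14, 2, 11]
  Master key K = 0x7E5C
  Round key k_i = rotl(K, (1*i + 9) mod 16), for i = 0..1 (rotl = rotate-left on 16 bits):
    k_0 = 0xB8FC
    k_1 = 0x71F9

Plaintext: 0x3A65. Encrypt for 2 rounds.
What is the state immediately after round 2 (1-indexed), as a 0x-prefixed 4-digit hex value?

0xCBFB

s_0 = plaintext = 0x3A65
s_1 = Round(s_0, k_0) = 0x216D
s_2 = Round(s_1, k_1) = 0xCBFB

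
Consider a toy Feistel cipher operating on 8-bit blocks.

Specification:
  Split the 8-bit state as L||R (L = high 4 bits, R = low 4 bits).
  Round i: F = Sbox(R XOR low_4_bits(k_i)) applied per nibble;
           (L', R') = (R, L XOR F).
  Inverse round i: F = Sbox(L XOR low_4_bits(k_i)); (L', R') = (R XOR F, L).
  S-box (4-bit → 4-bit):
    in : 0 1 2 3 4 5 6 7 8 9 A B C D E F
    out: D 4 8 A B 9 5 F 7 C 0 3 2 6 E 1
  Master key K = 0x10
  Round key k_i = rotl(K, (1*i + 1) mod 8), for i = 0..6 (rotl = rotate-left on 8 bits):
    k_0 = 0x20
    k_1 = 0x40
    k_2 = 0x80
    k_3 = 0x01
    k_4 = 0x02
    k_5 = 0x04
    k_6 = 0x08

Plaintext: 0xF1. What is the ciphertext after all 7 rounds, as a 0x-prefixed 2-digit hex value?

0x75

s_0 = plaintext = 0xF1
s_1 = Round(s_0, k_0) = 0x1B
s_2 = Round(s_1, k_1) = 0xB2
s_3 = Round(s_2, k_2) = 0x23
s_4 = Round(s_3, k_3) = 0x3A
s_5 = Round(s_4, k_4) = 0xA4
s_6 = Round(s_5, k_5) = 0x47
s_7 = Round(s_6, k_6) = 0x75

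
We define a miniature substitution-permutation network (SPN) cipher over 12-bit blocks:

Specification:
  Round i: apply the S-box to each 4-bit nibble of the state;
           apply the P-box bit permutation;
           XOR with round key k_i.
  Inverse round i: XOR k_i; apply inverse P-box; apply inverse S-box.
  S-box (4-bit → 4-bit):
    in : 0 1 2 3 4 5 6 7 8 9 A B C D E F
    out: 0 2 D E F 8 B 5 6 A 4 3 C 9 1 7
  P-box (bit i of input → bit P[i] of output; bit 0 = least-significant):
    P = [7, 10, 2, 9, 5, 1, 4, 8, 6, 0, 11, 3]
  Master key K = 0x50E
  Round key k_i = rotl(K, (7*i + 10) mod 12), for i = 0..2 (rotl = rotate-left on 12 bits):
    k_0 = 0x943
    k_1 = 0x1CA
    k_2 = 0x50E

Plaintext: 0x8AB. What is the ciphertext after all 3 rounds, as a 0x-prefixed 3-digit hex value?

s_0 = plaintext = 0x8AB
s_1 = Round(s_0, k_0) = 0x5D2
s_2 = Round(s_1, k_1) = 0x266
s_3 = Round(s_2, k_2) = 0xAE4

0xAE4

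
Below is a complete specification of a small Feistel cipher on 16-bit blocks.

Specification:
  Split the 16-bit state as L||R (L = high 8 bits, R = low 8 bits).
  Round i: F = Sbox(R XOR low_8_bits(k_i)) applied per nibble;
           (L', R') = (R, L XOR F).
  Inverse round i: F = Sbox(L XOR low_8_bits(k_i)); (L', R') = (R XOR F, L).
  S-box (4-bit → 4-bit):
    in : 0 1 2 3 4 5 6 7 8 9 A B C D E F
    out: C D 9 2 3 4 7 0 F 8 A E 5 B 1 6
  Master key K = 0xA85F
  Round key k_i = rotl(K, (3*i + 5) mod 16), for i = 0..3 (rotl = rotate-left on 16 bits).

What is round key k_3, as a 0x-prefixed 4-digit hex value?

K = 0xA85F
k_0 = rotl(K, (3*0+5) mod 16) = rotl(K, 5) = 0x0BF5
k_1 = rotl(K, (3*1+5) mod 16) = rotl(K, 8) = 0x5FA8
k_2 = rotl(K, (3*2+5) mod 16) = rotl(K, 11) = 0xFD42
k_3 = rotl(K, (3*3+5) mod 16) = rotl(K, 14) = 0xEA17

0xEA17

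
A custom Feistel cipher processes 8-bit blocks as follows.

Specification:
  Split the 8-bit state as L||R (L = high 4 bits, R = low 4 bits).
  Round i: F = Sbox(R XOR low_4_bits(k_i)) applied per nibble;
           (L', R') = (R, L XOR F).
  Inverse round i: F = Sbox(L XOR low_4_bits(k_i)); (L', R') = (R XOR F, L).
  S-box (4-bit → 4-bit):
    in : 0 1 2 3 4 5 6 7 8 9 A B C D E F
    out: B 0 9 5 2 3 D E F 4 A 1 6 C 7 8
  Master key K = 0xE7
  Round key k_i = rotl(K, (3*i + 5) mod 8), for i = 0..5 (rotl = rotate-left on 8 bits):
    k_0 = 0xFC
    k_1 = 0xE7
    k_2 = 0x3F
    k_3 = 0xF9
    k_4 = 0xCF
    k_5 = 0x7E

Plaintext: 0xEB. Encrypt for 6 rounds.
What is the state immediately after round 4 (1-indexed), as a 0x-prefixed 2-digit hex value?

s_0 = plaintext = 0xEB
s_1 = Round(s_0, k_0) = 0xB0
s_2 = Round(s_1, k_1) = 0x05
s_3 = Round(s_2, k_2) = 0x5A
s_4 = Round(s_3, k_3) = 0xA0
s_5 = Round(s_4, k_4) = 0x02
s_6 = Round(s_5, k_5) = 0x26

0xA0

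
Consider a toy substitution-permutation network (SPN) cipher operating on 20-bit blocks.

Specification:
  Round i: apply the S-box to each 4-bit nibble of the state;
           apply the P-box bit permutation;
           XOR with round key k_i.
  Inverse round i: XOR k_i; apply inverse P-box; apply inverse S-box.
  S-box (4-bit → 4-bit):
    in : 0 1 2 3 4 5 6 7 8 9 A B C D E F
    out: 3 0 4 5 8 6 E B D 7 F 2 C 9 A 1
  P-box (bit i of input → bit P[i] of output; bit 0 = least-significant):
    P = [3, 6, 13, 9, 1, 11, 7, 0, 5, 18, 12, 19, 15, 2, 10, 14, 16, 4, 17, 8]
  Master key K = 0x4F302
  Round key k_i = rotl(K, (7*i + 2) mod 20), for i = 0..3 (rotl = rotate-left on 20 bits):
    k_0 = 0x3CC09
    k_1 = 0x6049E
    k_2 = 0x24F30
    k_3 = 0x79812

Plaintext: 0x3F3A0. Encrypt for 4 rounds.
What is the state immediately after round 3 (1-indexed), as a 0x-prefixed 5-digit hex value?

s_0 = plaintext = 0x3F3A0
s_1 = Round(s_0, k_0) = 0x054E2
s_2 = Round(s_1, k_1) = 0xF288B
s_3 = Round(s_2, k_2) = 0xB5BD3
s_4 = Round(s_3, k_3) = 0x3BC0D

0xB5BD3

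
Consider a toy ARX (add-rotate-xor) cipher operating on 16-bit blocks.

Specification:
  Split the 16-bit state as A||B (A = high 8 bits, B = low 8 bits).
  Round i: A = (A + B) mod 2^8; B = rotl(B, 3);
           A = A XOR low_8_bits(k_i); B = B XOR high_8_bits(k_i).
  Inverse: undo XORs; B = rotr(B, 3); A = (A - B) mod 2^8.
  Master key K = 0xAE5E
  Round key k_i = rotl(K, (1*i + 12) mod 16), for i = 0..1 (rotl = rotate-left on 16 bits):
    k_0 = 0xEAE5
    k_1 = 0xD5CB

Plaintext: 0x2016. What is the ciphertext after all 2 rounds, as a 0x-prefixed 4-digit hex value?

0xE607

s_0 = plaintext = 0x2016
s_1 = Round(s_0, k_0) = 0xD35A
s_2 = Round(s_1, k_1) = 0xE607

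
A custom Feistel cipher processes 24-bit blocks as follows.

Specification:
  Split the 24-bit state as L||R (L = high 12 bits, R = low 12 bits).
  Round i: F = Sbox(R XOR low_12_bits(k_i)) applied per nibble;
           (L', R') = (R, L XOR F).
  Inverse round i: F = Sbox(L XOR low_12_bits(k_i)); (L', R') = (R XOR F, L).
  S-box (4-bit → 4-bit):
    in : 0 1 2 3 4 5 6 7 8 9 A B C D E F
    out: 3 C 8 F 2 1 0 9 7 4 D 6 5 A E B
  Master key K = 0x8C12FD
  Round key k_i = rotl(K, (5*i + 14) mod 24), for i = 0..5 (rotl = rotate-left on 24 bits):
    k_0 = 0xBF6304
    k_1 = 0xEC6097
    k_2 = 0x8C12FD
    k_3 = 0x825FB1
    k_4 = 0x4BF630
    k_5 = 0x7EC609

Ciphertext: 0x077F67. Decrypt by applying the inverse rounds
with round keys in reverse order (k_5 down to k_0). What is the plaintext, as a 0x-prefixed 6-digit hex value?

0xAB21FD

s_0 = ciphertext = 0x077F67
s_1 = InvRound(s_0, k_5) = 0xFF9077
s_2 = InvRound(s_1, k_4) = 0x423FF9
s_3 = InvRound(s_2, k_3) = 0x9B1423
s_4 = InvRound(s_3, k_2) = 0x2069B1
s_5 = InvRound(s_4, k_1) = 0x1FD206
s_6 = InvRound(s_5, k_0) = 0xAB21FD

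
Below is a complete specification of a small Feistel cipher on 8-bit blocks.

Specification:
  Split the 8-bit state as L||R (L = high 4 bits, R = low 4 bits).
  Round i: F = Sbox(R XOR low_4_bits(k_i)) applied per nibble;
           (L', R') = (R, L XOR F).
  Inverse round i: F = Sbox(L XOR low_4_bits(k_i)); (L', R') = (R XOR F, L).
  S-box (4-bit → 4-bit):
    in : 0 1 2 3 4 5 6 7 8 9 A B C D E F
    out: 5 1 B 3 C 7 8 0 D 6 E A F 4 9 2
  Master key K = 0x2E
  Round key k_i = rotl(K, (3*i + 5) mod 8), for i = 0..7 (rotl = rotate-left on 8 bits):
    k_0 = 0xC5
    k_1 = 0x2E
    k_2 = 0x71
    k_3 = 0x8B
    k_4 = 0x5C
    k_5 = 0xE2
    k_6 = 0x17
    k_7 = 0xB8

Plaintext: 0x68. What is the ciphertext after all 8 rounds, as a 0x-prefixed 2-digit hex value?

s_0 = plaintext = 0x68
s_1 = Round(s_0, k_0) = 0x82
s_2 = Round(s_1, k_1) = 0x27
s_3 = Round(s_2, k_2) = 0x7A
s_4 = Round(s_3, k_3) = 0xA6
s_5 = Round(s_4, k_4) = 0x64
s_6 = Round(s_5, k_5) = 0x4E
s_7 = Round(s_6, k_6) = 0xE2
s_8 = Round(s_7, k_7) = 0x20

0x20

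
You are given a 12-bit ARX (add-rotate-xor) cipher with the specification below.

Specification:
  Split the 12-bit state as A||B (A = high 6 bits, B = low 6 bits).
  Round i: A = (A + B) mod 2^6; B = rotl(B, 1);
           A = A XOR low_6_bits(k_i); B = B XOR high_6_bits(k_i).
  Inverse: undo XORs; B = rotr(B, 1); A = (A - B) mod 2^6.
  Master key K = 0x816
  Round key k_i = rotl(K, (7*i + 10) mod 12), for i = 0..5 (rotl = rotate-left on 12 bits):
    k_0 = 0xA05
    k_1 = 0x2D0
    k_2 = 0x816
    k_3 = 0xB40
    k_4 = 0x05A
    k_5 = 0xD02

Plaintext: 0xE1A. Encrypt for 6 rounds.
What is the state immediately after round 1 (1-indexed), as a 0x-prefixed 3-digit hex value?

s_0 = plaintext = 0xE1A
s_1 = Round(s_0, k_0) = 0x5DC
s_2 = Round(s_1, k_1) = 0x8F3
s_3 = Round(s_2, k_2) = 0x007
s_4 = Round(s_3, k_3) = 0x1E3
s_5 = Round(s_4, k_4) = 0xC06
s_6 = Round(s_5, k_5) = 0xD38

0x5DC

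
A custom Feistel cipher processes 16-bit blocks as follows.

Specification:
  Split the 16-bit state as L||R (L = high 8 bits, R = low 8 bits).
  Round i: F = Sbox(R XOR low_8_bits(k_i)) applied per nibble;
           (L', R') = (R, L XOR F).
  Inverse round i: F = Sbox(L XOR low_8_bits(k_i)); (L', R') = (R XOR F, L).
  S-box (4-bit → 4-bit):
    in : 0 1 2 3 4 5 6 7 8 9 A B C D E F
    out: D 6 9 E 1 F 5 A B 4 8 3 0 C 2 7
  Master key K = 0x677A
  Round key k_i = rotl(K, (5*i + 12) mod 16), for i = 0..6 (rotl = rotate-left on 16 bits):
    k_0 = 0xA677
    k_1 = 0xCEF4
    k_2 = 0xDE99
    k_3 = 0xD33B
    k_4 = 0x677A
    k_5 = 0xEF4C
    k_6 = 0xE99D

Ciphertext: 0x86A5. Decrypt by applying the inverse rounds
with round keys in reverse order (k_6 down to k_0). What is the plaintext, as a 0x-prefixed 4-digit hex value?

0xF15A

s_0 = ciphertext = 0x86A5
s_1 = InvRound(s_0, k_6) = 0xC686
s_2 = InvRound(s_1, k_5) = 0x3EC6
s_3 = InvRound(s_2, k_4) = 0xD73E
s_4 = InvRound(s_3, k_3) = 0x1ED7
s_5 = InvRound(s_4, k_2) = 0x6D1E
s_6 = InvRound(s_5, k_1) = 0x5A6D
s_7 = InvRound(s_6, k_0) = 0xF15A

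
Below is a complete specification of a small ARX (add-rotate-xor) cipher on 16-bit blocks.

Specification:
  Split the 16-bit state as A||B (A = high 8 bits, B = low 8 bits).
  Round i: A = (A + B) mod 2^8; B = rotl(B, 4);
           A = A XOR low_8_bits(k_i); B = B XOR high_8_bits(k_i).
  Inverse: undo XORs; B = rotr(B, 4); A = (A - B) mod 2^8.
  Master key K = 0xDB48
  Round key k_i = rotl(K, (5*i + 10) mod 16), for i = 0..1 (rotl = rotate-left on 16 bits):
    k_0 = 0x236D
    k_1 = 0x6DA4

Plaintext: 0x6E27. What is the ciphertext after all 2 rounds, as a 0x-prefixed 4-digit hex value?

0xED78

s_0 = plaintext = 0x6E27
s_1 = Round(s_0, k_0) = 0xF851
s_2 = Round(s_1, k_1) = 0xED78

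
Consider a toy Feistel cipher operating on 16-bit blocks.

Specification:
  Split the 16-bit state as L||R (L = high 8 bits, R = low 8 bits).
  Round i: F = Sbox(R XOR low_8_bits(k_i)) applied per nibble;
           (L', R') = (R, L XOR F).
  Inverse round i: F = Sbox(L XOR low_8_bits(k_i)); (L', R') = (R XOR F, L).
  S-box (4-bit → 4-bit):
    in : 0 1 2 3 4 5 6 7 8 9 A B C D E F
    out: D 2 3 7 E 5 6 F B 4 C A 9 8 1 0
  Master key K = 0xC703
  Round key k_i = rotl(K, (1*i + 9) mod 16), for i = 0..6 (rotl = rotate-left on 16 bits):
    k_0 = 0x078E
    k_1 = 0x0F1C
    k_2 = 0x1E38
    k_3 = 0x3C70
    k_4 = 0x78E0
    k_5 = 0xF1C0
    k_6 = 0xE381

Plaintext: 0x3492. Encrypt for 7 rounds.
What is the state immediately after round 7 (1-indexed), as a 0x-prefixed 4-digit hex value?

0x7BFC

s_0 = plaintext = 0x3492
s_1 = Round(s_0, k_0) = 0x921D
s_2 = Round(s_1, k_1) = 0x1D40
s_3 = Round(s_2, k_2) = 0x40E6
s_4 = Round(s_3, k_3) = 0xE606
s_5 = Round(s_4, k_4) = 0x06F0
s_6 = Round(s_5, k_5) = 0xF07B
s_7 = Round(s_6, k_6) = 0x7BFC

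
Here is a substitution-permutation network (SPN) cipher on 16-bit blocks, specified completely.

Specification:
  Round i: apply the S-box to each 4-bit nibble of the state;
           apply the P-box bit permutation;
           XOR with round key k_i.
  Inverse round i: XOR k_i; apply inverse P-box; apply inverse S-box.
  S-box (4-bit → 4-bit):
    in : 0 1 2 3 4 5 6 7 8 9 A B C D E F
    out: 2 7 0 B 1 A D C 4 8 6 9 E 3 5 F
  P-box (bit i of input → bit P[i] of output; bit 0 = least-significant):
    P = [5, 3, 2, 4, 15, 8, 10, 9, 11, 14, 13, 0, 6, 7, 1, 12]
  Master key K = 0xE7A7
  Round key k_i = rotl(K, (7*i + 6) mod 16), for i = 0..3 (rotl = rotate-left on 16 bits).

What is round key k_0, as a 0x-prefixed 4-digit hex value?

0xE9F9

K = 0xE7A7
k_0 = rotl(K, (7*0+6) mod 16) = rotl(K, 6) = 0xE9F9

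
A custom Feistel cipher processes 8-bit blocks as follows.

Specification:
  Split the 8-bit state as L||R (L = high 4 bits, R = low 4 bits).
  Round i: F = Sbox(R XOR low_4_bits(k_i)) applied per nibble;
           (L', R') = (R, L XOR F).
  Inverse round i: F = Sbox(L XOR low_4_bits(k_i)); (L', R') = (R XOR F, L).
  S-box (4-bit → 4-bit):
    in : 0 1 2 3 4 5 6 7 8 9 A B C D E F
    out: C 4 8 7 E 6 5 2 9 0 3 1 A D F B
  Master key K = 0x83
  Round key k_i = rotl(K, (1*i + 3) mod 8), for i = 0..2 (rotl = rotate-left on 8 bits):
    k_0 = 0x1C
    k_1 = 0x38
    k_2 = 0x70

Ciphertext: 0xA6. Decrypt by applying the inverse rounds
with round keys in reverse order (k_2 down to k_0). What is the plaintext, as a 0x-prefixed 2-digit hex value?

s_0 = ciphertext = 0xA6
s_1 = InvRound(s_0, k_2) = 0x5A
s_2 = InvRound(s_1, k_1) = 0x75
s_3 = InvRound(s_2, k_0) = 0x47

0x47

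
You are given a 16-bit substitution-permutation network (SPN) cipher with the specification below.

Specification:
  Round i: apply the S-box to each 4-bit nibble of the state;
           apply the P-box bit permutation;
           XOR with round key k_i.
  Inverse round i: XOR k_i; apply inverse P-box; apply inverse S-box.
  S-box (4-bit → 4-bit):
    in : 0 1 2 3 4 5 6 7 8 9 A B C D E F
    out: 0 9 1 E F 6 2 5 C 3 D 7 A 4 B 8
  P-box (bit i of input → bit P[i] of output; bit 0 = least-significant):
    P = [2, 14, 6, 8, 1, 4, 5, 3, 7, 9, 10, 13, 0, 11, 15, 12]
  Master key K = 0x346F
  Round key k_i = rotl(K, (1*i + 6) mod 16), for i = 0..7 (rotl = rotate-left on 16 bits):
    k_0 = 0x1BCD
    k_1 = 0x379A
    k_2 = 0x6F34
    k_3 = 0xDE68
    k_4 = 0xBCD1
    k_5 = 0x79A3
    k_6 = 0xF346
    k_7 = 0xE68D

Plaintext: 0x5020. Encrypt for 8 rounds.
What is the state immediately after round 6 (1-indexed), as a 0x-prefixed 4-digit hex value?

0x2199

s_0 = plaintext = 0x5020
s_1 = Round(s_0, k_0) = 0x93CF
s_2 = Round(s_1, k_1) = 0x1883
s_3 = Round(s_2, k_2) = 0x1A5D
s_4 = Round(s_3, k_3) = 0xEA99
s_5 = Round(s_4, k_4) = 0xC046
s_6 = Round(s_5, k_5) = 0x2199
s_7 = Round(s_6, k_6) = 0x93D1
s_8 = Round(s_7, k_7) = 0xC9A8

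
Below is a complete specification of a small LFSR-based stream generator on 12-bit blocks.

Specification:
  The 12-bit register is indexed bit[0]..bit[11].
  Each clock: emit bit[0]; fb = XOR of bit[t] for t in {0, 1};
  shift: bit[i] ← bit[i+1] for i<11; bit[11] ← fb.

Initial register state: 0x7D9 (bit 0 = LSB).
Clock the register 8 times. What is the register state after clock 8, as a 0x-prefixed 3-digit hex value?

reg_0 = 0x7D9
clock 1: out=1, reg = 0xBEC
clock 2: out=0, reg = 0x5F6
clock 3: out=0, reg = 0xAFB
clock 4: out=1, reg = 0x57D
clock 5: out=1, reg = 0xABE
clock 6: out=0, reg = 0xD5F
clock 7: out=1, reg = 0x6AF
clock 8: out=1, reg = 0x357

0x357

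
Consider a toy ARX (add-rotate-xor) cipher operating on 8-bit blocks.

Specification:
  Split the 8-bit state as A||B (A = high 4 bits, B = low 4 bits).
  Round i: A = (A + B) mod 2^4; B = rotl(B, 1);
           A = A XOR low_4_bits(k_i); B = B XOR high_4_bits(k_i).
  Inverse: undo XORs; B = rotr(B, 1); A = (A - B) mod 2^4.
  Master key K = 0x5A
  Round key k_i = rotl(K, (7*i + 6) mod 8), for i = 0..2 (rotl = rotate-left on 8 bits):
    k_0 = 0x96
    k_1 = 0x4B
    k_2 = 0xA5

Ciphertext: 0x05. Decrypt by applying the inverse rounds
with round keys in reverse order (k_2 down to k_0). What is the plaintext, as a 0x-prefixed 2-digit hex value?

s_0 = ciphertext = 0x05
s_1 = InvRound(s_0, k_2) = 0x6F
s_2 = InvRound(s_1, k_1) = 0x0D
s_3 = InvRound(s_2, k_0) = 0x42

0x42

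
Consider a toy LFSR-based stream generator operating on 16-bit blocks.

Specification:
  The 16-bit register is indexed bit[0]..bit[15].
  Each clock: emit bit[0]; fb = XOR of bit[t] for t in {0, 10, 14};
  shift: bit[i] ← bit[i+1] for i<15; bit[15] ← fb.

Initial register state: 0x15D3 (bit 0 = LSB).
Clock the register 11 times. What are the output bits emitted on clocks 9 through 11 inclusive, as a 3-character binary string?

reg_0 = 0x15D3
clock 1: out=1, reg = 0x0AE9
clock 2: out=1, reg = 0x8574
clock 3: out=0, reg = 0xC2BA
clock 4: out=0, reg = 0xE15D
clock 5: out=1, reg = 0x70AE
clock 6: out=0, reg = 0xB857
clock 7: out=1, reg = 0xDC2B
clock 8: out=1, reg = 0xEE15
clock 9: out=1, reg = 0xF70A
clock 10: out=0, reg = 0x7B85
clock 11: out=1, reg = 0x3DC2

101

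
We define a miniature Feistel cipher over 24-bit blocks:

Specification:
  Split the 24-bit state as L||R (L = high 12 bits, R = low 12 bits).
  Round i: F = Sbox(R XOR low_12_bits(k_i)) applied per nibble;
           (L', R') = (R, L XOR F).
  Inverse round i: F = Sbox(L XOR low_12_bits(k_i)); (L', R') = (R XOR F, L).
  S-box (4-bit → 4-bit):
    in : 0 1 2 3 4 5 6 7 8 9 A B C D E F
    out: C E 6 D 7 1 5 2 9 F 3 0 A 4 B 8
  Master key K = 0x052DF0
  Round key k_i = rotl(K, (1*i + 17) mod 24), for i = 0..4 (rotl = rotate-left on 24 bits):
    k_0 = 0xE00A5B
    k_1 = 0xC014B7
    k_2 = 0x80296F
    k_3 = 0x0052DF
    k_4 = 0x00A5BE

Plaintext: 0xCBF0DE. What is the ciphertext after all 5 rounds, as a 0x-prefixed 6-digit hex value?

s_0 = plaintext = 0xCBF0DE
s_1 = Round(s_0, k_0) = 0x0DEF2E
s_2 = Round(s_1, k_1) = 0xF2E021
s_3 = Round(s_2, k_2) = 0x021055
s_4 = Round(s_3, k_3) = 0x0556B2
s_5 = Round(s_4, k_4) = 0x6B2D9F

0x6B2D9F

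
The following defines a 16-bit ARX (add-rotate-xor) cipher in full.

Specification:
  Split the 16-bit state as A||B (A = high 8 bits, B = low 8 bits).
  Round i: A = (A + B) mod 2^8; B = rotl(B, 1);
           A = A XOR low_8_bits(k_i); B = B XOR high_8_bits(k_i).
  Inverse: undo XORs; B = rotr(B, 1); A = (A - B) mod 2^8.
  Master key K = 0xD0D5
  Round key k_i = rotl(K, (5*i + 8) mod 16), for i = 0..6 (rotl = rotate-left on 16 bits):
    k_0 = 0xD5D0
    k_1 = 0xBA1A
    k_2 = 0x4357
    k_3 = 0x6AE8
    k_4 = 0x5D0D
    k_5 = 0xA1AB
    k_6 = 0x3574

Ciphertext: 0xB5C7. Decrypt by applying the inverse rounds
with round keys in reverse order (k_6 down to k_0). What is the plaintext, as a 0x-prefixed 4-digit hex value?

s_0 = ciphertext = 0xB5C7
s_1 = InvRound(s_0, k_6) = 0x4879
s_2 = InvRound(s_1, k_5) = 0x776C
s_3 = InvRound(s_2, k_4) = 0xE298
s_4 = InvRound(s_3, k_3) = 0x9179
s_5 = InvRound(s_4, k_2) = 0xA91D
s_6 = InvRound(s_5, k_1) = 0xE0D3
s_7 = InvRound(s_6, k_0) = 0x2D03

0x2D03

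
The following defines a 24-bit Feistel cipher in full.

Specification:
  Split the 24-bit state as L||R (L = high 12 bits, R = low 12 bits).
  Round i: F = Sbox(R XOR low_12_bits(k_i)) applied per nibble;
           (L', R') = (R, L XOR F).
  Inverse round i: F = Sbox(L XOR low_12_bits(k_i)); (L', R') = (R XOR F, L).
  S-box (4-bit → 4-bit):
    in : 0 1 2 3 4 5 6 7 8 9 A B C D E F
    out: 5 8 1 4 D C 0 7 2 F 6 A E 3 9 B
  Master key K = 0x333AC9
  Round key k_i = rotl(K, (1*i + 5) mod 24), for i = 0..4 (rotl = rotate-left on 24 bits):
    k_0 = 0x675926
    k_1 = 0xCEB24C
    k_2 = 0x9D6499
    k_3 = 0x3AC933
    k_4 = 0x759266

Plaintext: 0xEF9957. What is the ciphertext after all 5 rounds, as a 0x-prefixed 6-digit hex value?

0x2DCF34

s_0 = plaintext = 0xEF9957
s_1 = Round(s_0, k_0) = 0x957B81
s_2 = Round(s_1, k_1) = 0xB816B4
s_3 = Round(s_2, k_2) = 0x6B4A92
s_4 = Round(s_3, k_3) = 0xA922DC
s_5 = Round(s_4, k_4) = 0x2DCF34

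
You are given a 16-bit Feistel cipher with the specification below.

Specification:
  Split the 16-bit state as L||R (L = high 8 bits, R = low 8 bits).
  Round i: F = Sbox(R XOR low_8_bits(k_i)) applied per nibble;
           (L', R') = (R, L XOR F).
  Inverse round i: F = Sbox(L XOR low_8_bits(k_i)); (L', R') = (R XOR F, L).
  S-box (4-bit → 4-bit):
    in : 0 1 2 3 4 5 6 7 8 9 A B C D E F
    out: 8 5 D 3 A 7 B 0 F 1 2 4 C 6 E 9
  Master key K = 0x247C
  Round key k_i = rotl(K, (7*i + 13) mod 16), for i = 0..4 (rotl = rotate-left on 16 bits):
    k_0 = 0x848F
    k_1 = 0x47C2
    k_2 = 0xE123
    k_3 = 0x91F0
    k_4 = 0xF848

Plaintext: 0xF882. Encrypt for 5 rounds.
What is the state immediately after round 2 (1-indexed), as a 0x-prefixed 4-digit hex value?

0x7ECE

s_0 = plaintext = 0xF882
s_1 = Round(s_0, k_0) = 0x827E
s_2 = Round(s_1, k_1) = 0x7ECE
s_3 = Round(s_2, k_2) = 0xCE98
s_4 = Round(s_3, k_3) = 0x9871
s_5 = Round(s_4, k_4) = 0x71A9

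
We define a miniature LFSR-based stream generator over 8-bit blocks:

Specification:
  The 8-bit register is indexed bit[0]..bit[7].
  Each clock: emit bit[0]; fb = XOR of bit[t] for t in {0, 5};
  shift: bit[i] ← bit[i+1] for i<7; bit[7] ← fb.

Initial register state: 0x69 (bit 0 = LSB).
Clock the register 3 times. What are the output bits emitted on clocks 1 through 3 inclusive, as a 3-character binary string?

100

reg_0 = 0x69
clock 1: out=1, reg = 0x34
clock 2: out=0, reg = 0x9A
clock 3: out=0, reg = 0x4D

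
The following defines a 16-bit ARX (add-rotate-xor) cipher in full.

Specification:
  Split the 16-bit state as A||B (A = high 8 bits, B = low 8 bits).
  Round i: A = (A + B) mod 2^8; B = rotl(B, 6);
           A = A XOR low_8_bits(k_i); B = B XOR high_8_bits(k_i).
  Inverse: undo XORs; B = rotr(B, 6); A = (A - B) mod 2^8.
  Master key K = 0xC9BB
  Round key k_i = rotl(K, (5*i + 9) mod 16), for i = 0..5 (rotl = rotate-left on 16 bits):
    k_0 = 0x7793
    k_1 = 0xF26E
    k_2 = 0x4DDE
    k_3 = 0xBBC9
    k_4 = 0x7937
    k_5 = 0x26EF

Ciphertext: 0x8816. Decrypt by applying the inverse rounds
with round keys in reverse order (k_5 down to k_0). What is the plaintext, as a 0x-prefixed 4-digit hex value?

0x69FC

s_0 = ciphertext = 0x8816
s_1 = InvRound(s_0, k_5) = 0xA7C0
s_2 = InvRound(s_1, k_4) = 0xAAE6
s_3 = InvRound(s_2, k_3) = 0xEE75
s_4 = InvRound(s_3, k_2) = 0x50E0
s_5 = InvRound(s_4, k_1) = 0xF648
s_6 = InvRound(s_5, k_0) = 0x69FC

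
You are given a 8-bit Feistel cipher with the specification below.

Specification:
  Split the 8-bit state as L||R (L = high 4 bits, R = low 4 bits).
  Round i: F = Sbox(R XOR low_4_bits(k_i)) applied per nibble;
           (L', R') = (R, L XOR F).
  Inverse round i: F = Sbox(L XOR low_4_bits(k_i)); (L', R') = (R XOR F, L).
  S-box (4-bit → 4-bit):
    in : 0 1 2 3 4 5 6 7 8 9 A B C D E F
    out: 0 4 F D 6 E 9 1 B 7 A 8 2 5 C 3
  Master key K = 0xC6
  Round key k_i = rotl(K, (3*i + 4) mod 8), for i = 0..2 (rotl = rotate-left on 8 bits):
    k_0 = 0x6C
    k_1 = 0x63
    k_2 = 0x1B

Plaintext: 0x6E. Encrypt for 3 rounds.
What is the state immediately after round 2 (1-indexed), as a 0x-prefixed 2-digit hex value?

s_0 = plaintext = 0x6E
s_1 = Round(s_0, k_0) = 0xE9
s_2 = Round(s_1, k_1) = 0x94
s_3 = Round(s_2, k_2) = 0x4A

0x94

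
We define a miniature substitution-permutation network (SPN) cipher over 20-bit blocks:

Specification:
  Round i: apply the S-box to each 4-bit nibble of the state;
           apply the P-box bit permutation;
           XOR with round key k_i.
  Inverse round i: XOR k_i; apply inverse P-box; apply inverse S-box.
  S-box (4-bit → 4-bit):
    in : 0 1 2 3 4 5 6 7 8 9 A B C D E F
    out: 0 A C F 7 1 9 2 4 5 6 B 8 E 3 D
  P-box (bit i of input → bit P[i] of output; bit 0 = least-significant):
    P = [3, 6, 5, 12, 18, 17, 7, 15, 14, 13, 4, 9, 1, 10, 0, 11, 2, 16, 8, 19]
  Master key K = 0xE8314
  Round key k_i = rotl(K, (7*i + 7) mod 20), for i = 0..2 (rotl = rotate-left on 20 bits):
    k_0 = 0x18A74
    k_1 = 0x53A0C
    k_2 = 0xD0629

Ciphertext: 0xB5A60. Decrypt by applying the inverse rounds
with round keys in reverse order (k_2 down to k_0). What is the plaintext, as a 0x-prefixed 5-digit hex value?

0x457F6

s_0 = ciphertext = 0xB5A60
s_1 = InvRound(s_0, k_2) = 0x0D5EB
s_2 = InvRound(s_1, k_1) = 0x43BFA
s_3 = InvRound(s_2, k_0) = 0x457F6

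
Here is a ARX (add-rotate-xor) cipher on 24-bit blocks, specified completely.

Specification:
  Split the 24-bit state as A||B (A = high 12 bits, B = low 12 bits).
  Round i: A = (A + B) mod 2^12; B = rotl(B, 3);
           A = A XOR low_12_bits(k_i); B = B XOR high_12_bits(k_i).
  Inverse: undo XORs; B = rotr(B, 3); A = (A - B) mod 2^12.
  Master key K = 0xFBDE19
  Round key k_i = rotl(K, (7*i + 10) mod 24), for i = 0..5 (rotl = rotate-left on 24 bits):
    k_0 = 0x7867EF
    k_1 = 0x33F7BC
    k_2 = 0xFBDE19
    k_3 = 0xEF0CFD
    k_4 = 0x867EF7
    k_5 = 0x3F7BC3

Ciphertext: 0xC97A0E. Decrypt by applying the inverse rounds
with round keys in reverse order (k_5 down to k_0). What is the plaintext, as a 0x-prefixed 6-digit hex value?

0x354148

s_0 = ciphertext = 0xC97A0E
s_1 = InvRound(s_0, k_5) = 0x41533F
s_2 = InvRound(s_1, k_4) = 0x97716B
s_3 = InvRound(s_2, k_3) = 0xD977F3
s_4 = InvRound(s_3, k_2) = 0x685D09
s_5 = InvRound(s_4, k_1) = 0x373DC6
s_6 = InvRound(s_5, k_0) = 0x354148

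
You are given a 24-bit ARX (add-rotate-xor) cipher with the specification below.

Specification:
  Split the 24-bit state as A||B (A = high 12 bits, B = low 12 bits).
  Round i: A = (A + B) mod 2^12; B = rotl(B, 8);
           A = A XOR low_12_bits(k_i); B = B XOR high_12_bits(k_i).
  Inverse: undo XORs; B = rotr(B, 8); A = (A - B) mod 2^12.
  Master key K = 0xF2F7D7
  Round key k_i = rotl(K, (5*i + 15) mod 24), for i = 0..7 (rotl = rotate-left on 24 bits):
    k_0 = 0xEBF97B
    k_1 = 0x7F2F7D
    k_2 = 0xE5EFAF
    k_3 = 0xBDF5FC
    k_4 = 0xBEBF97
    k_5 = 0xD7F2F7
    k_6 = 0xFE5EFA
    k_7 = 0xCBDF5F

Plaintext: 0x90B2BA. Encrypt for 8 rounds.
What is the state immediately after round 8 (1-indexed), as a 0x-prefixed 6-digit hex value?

s_0 = plaintext = 0x90B2BA
s_1 = Round(s_0, k_0) = 0x2BE494
s_2 = Round(s_1, k_1) = 0x82F3BB
s_3 = Round(s_2, k_2) = 0x445565
s_4 = Round(s_3, k_3) = 0xC56E89
s_5 = Round(s_4, k_4) = 0x548203
s_6 = Round(s_5, k_5) = 0x5BCE5F
s_7 = Round(s_6, k_6) = 0xAE1000
s_8 = Round(s_7, k_7) = 0x5BECBD

0x5BECBD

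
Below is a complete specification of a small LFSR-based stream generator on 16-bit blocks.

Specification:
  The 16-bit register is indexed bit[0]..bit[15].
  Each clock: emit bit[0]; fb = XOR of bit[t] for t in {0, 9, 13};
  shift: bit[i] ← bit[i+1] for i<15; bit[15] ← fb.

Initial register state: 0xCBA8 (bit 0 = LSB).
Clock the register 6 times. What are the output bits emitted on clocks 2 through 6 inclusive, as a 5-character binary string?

reg_0 = 0xCBA8
clock 1: out=0, reg = 0xE5D4
clock 2: out=0, reg = 0xF2EA
clock 3: out=0, reg = 0x7975
clock 4: out=1, reg = 0x3CBA
clock 5: out=0, reg = 0x9E5D
clock 6: out=1, reg = 0x4F2E

00101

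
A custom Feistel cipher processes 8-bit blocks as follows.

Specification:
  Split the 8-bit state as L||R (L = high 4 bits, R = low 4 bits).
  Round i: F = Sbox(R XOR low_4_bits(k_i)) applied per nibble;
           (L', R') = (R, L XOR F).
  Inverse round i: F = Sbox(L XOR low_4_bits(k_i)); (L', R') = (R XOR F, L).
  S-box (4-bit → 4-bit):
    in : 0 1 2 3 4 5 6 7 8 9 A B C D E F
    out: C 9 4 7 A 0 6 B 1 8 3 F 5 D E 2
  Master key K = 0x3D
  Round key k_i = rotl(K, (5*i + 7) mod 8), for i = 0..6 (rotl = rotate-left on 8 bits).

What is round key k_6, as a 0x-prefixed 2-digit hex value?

K = 0x3D
k_0 = rotl(K, (5*0+7) mod 8) = rotl(K, 7) = 0x9E
k_1 = rotl(K, (5*1+7) mod 8) = rotl(K, 4) = 0xD3
k_2 = rotl(K, (5*2+7) mod 8) = rotl(K, 1) = 0x7A
k_3 = rotl(K, (5*3+7) mod 8) = rotl(K, 6) = 0x4F
k_4 = rotl(K, (5*4+7) mod 8) = rotl(K, 3) = 0xE9
k_5 = rotl(K, (5*5+7) mod 8) = rotl(K, 0) = 0x3D
k_6 = rotl(K, (5*6+7) mod 8) = rotl(K, 5) = 0xA7

0xA7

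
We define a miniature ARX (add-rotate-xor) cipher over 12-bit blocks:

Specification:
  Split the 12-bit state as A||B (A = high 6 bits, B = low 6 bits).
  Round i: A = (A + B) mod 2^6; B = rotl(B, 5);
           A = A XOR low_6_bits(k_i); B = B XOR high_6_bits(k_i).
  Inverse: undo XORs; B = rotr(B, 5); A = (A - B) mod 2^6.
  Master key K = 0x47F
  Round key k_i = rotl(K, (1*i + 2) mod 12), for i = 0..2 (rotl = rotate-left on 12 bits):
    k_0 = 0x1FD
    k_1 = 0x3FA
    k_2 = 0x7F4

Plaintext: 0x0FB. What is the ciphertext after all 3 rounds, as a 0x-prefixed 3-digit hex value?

0xB56

s_0 = plaintext = 0x0FB
s_1 = Round(s_0, k_0) = 0x0FA
s_2 = Round(s_1, k_1) = 0x1D2
s_3 = Round(s_2, k_2) = 0xB56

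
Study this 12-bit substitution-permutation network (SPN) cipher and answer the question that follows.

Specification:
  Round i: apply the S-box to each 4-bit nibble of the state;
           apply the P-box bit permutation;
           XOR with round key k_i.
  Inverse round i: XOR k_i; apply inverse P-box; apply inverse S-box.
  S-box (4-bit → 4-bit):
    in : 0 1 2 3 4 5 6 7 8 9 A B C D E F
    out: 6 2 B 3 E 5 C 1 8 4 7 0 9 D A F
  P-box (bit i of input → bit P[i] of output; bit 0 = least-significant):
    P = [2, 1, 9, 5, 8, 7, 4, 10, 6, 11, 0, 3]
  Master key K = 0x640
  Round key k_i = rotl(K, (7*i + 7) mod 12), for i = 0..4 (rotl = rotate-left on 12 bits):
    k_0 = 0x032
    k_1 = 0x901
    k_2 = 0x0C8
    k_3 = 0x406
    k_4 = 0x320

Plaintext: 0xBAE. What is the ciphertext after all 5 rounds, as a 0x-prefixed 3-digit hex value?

s_0 = plaintext = 0xBAE
s_1 = Round(s_0, k_0) = 0x180
s_2 = Round(s_1, k_1) = 0x703
s_3 = Round(s_2, k_2) = 0x01E
s_4 = Round(s_3, k_3) = 0xCA5
s_5 = Round(s_4, k_4) = 0x0FC

0x0FC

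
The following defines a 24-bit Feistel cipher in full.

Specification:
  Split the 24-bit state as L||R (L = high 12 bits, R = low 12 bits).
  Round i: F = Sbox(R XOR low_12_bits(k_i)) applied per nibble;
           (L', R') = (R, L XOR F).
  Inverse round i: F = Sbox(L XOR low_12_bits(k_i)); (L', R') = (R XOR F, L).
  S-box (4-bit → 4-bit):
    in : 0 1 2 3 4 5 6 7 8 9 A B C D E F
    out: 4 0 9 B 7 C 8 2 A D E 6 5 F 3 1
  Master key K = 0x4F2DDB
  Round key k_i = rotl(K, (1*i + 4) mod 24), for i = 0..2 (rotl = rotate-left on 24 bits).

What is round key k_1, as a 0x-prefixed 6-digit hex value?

K = 0x4F2DDB
k_0 = rotl(K, (1*0+4) mod 24) = rotl(K, 4) = 0xF2DDB4
k_1 = rotl(K, (1*1+4) mod 24) = rotl(K, 5) = 0xE5BB69

0xE5BB69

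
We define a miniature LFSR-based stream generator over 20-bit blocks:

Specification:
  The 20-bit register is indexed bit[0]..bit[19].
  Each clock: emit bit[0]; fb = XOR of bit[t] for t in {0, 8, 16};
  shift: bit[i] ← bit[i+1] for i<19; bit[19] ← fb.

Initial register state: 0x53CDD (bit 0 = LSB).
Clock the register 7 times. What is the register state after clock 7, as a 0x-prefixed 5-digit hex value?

reg_0 = 0x53CDD
clock 1: out=1, reg = 0x29E6E
clock 2: out=0, reg = 0x14F37
clock 3: out=1, reg = 0x8A79B
clock 4: out=1, reg = 0x453CD
clock 5: out=1, reg = 0x229E6
clock 6: out=0, reg = 0x914F3
clock 7: out=1, reg = 0x48A79

0x48A79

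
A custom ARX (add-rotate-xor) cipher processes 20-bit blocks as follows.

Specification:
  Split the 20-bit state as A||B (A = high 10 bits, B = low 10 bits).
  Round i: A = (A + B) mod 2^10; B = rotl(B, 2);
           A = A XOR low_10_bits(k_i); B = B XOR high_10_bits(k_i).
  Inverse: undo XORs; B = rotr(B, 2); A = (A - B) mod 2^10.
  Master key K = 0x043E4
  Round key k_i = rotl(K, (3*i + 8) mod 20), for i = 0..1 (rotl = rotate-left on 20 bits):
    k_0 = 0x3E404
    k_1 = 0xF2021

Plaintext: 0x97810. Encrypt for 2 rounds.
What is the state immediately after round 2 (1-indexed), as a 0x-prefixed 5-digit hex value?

0xC092C

s_0 = plaintext = 0x97810
s_1 = Round(s_0, k_0) = 0x9A8B9
s_2 = Round(s_1, k_1) = 0xC092C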